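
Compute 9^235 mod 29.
Using Fermat: 9^{28} ≡ 1 (mod 29). 235 ≡ 11 (mod 28). So 9^{235} ≡ 9^{11} ≡ 22 (mod 29)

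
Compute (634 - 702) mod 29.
19

(634 - 702) = -68
-68 mod 29 = 19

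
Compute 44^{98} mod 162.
46

Using successive squaring:
Binary expansion of 98: 1100010
Powers of 44 mod 162 (each is the square of the previous):
  44^1 ≡ 44 (mod 162)
  44^2 ≡ 44² = 1936 ≡ 154 (mod 162)
  44^4 ≡ 154² = 23716 ≡ 64 (mod 162)
  44^8 ≡ 64² = 4096 ≡ 46 (mod 162)
  44^16 ≡ 46² = 2116 ≡ 10 (mod 162)
  44^32 ≡ 10² = 100 ≡ 100 (mod 162)
  44^64 ≡ 100² = 10000 ≡ 118 (mod 162)
98 = 64 + 32 + 2, so 44^98 = 44^64 × 44^32 × 44^2 ≡ 118 × 100 × 154 (mod 162)
Multiplying step by step:
  118 × 100 = 11800 ≡ 136 (mod 162)
  136 × 154 = 20944 ≡ 46 (mod 162)
Result: 44^98 ≡ 46 (mod 162)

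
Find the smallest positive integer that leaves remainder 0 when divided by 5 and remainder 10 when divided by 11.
M = 5 × 11 = 55. M₁ = 11, y₁ ≡ 1 (mod 5). M₂ = 5, y₂ ≡ 9 (mod 11). r = 0×11×1 + 10×5×9 ≡ 10 (mod 55). The smallest positive such number is 10.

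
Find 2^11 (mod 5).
Using Fermat: 2^{4} ≡ 1 (mod 5). 11 ≡ 3 (mod 4). So 2^{11} ≡ 2^{3} ≡ 3 (mod 5)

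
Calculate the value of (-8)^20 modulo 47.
Using repeated squaring. (-8) ≡ 39 (mod 47). 20 = 16 + 4 (binary 10100). Repeated squaring mod 47: 39^1 ≡ 39; 39^2 ≡ 39² = 1521 ≡ 17; 39^4 ≡ 17² = 289 ≡ 7; 39^8 ≡ 7² = 49 ≡ 2; 39^16 ≡ 2² = 4 ≡ 4. Multiply: (-8)^20 ≡ 39^16 × 39^4 ≡ 4 × 7 (mod 47): 4 × 7 = 28 ≡ 28. So (-8)^20 ≡ 28 (mod 47).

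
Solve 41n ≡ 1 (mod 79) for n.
27

Using Extended Euclidean Algorithm:
gcd(41, 79) = 1
Bezout coefficients: 41 × 27 + 79 × -14 = 1
So 41 × 27 ≡ 1 (mod 79)
The inverse is 27 mod 79 = 27
Verification: 41 × 27 = 1107 = 14 × 79 + 1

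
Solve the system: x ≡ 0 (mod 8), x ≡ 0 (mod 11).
M = 8 × 11 = 88. M₁ = 11, y₁ ≡ 3 (mod 8). M₂ = 8, y₂ ≡ 7 (mod 11). x = 0×11×3 + 0×8×7 ≡ 0 (mod 88)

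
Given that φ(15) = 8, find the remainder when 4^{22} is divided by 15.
By Euler: 4^{8} ≡ 1 (mod 15) since gcd(4, 15) = 1. 22 = 2×8 + 6. So 4^{22} ≡ 4^{6} ≡ 1 (mod 15)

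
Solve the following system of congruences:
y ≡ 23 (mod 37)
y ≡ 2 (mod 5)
97

Using the Chinese Remainder Theorem:
M = product of moduli = 185
For equation 1: M_1 = 5, 5 ≡ 5 (mod 37), inverse of 5 mod 37 is 15 (check: 5 × 15 = 75 ≡ 1 (mod 37))
For equation 2: M_2 = 37, 37 ≡ 2 (mod 5), inverse of 37 mod 5 is 3 (check: 2 × 3 = 6 ≡ 1 (mod 5))
Combine: y ≡ Σ r_i×M_i×(M_i⁻¹ mod m_i) = 23×5×15 + 2×37×3 = 1725 + 222 = 1947
1947 mod 185 = 97
y ≡ 97 (mod 185)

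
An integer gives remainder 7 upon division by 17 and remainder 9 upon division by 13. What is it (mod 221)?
M = 17 × 13 = 221. M₁ = 13, y₁ ≡ 4 (mod 17). M₂ = 17, y₂ ≡ 10 (mod 13). z = 7×13×4 + 9×17×10 ≡ 126 (mod 221). The smallest positive such number is 126.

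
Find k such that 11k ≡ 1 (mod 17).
11^(-1) ≡ 14 (mod 17). Verification: 11 × 14 = 154 ≡ 1 (mod 17)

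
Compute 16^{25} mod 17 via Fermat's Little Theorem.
16

By Fermat's Little Theorem, a^(p-1) ≡ 1 (mod p) for prime p and gcd(a, p) = 1
Here p = 17, so 16^16 ≡ 1 (mod 17)
We can reduce the exponent: 25 mod 16 = 9
So 16^25 ≡ 16^9 (mod 17)
Computing: 16^9 mod 17 = 16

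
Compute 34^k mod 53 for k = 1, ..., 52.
g^1, g^2, ..., g^{52} mod 53: {34, 43, 31, 47, 8, 7, 26, 36, 5, 11, 3, 49, 23, 40, 35, 24, 21, 25, 2, 15, 33, 9, 41, 16, 14, 52, 19, 10, 22, 6, 45, 46, 27, 17, 48, 42, 50, 4, 30, 13, 18, 29, 32, 28, 51, 38, 20, 44, 12, 37, 39, 1}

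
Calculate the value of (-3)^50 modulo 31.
Using Fermat: (-3)^{30} ≡ 1 (mod 31). 50 ≡ 20 (mod 30). So (-3)^{50} ≡ (-3)^{20} ≡ 5 (mod 31)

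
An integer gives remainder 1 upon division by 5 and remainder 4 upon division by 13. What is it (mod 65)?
M = 5 × 13 = 65. M₁ = 13, y₁ ≡ 2 (mod 5). M₂ = 5, y₂ ≡ 8 (mod 13). m = 1×13×2 + 4×5×8 ≡ 56 (mod 65). The smallest positive such number is 56.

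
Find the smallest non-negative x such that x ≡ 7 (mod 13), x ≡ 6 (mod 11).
72

Using the Chinese Remainder Theorem:
M = product of moduli = 143
For equation 1: M_1 = 11, 11 ≡ 11 (mod 13), inverse of 11 mod 13 is 6 (check: 11 × 6 = 66 ≡ 1 (mod 13))
For equation 2: M_2 = 13, 13 ≡ 2 (mod 11), inverse of 13 mod 11 is 6 (check: 2 × 6 = 12 ≡ 1 (mod 11))
Combine: x ≡ Σ r_i×M_i×(M_i⁻¹ mod m_i) = 7×11×6 + 6×13×6 = 462 + 468 = 930
930 mod 143 = 72
x ≡ 72 (mod 143)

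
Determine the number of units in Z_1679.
1584

Prime factorization: 1679 = 23 × 73
Using the formula φ(n) = n × Π(1 - 1/p) for each prime factor p:
φ(1679) = 1679 × (1 - 1/23) × (1 - 1/73)
φ(1679) = 1584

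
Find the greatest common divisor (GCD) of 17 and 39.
1

Using the Euclidean algorithm:
17 = 0 × 39 + 17
39 = 2 × 17 + 5
17 = 3 × 5 + 2
5 = 2 × 2 + 1
2 = 2 × 1 + 0

GCD(17, 39) = 1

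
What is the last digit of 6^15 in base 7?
Using Fermat: 6^{6} ≡ 1 (mod 7). 15 ≡ 3 (mod 6). So 6^{15} ≡ 6^{3} ≡ 6 (mod 7)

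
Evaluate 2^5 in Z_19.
5 = 4 + 1 (binary 101). Repeated squaring mod 19: 2^1 ≡ 2; 2^2 ≡ 2² = 4 ≡ 4; 2^4 ≡ 4² = 16 ≡ 16. Multiply: 2^5 = 2^4 × 2^1 ≡ 16 × 2 (mod 19): 16 × 2 = 32 ≡ 13. So 2^5 ≡ 13 (mod 19).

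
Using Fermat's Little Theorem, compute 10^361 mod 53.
By Fermat: 10^{52} ≡ 1 (mod 53). 361 ≡ 49 (mod 52). So 10^{361} ≡ 10^{49} ≡ 15 (mod 53)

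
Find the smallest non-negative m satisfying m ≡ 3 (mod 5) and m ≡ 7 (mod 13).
M = 5 × 13 = 65. M₁ = 13, y₁ ≡ 2 (mod 5). M₂ = 5, y₂ ≡ 8 (mod 13). m = 3×13×2 + 7×5×8 ≡ 33 (mod 65)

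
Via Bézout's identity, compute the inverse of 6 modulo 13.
Extended GCD: 6(-2) + 13(1) = 1. So 6^(-1) ≡ 11 ≡ 11 (mod 13). Verify: 6 × 11 = 66 ≡ 1 (mod 13)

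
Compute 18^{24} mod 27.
0

Using successive squaring:
Binary expansion of 24: 11000
Powers of 18 mod 27 (each is the square of the previous):
  18^1 ≡ 18 (mod 27)
  18^2 ≡ 18² = 324 ≡ 0 (mod 27)
  18^4 ≡ 0² = 0 ≡ 0 (mod 27)
  18^8 ≡ 0² = 0 ≡ 0 (mod 27)
  18^16 ≡ 0² = 0 ≡ 0 (mod 27)
24 = 16 + 8, so 18^24 = 18^16 × 18^8 ≡ 0 × 0 (mod 27)
Multiplying step by step:
  0 × 0 = 0 ≡ 0 (mod 27)
Result: 18^24 ≡ 0 (mod 27)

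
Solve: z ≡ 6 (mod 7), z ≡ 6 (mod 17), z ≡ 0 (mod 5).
M = 7 × 17 × 5 = 595. M₁ = 85, y₁ ≡ 1 (mod 7). M₂ = 35, y₂ ≡ 1 (mod 17). M₃ = 119, y₃ ≡ 4 (mod 5). z = 6×85×1 + 6×35×1 + 0×119×4 ≡ 125 (mod 595)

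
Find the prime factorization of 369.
3^2 × 41

Divide by primes starting from smallest:
369 ÷ 3 = 123
123 ÷ 3 = 41
41 ÷ 41 = 1

369 = 3^2 × 41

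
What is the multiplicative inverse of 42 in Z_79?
32

Using Extended Euclidean Algorithm:
gcd(42, 79) = 1
Bezout coefficients: 42 × 32 + 79 × -17 = 1
So 42 × 32 ≡ 1 (mod 79)
The inverse is 32 mod 79 = 32
Verification: 42 × 32 = 1344 = 17 × 79 + 1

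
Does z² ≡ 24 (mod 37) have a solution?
By Euler's criterion: 24^{18} ≡ 36 (mod 37). Since this equals -1 (≡ 36), 24 is not a QR.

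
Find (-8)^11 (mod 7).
Using Fermat: (-8)^{6} ≡ 1 (mod 7). 11 ≡ 5 (mod 6). So (-8)^{11} ≡ (-8)^{5} ≡ 6 (mod 7)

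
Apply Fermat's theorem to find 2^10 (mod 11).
By Fermat's Little Theorem, 2^{10} ≡ 1 (mod 11) since 11 is prime and gcd(2, 11) = 1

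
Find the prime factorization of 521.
521

Divide by primes starting from smallest:
521 ÷ 521 = 1

521 = 521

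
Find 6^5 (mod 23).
5 = 4 + 1 (binary 101). Repeated squaring mod 23: 6^1 ≡ 6; 6^2 ≡ 6² = 36 ≡ 13; 6^4 ≡ 13² = 169 ≡ 8. Multiply: 6^5 = 6^4 × 6^1 ≡ 8 × 6 (mod 23): 8 × 6 = 48 ≡ 2. So 6^5 ≡ 2 (mod 23).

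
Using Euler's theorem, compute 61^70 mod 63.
By Euler: 61^{36} ≡ 1 (mod 63) since gcd(61, 63) = 1. 70 = 1×36 + 34. So 61^{70} ≡ 61^{34} ≡ 16 (mod 63)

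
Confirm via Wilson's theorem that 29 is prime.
(28)! mod 29 = 28. Since this equals -1 (mod 29), Wilson confirms 29 is prime.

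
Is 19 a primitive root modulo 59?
No

To verify, check if 19^(58/q) ≢ 1 (mod 59) for each prime divisor q of 58
Divisors of 58 = 58: [1, 2, 29, 58]
  19^(58/2) = 19^29 ≡ 1 (mod 59)
  19^(58/29) = 19^2 ≡ 7 (mod 59)
Conclusion: 19 is not a primitive root modulo 59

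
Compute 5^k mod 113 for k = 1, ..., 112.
g^1, g^2, ..., g^{112} mod 113: {5, 25, 12, 60, 74, 31, 42, 97, 33, 52, 34, 57, 59, 69, 6, 30, 37, 72, 21, 105, 73, 26, 17, 85, 86, 91, 3, 15, 75, 36, 67, 109, 93, 13, 65, 99, 43, 102, 58, 64, 94, 18, 90, 111, 103, 63, 89, 106, 78, 51, 29, 32, 47, 9, 45, 112, 108, 88, 101, 53, 39, 82, 71, 16, 80, 61, 79, 56, 54, 44, 107, 83, 76, 41, 92, 8, 40, 87, 96, 28, 27, 22, 110, 98, 38, 77, 46, 4, 20, 100, 48, 14, 70, 11, 55, 49, 19, 95, 23, 2, 10, 50, 24, 7, 35, 62, 84, 81, 66, 104, 68, 1}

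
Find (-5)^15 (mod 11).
Using Fermat: (-5)^{10} ≡ 1 (mod 11). 15 ≡ 5 (mod 10). So (-5)^{15} ≡ (-5)^{5} ≡ 10 (mod 11)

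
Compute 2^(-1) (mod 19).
2^(-1) ≡ 10 (mod 19). Verification: 2 × 10 = 20 ≡ 1 (mod 19)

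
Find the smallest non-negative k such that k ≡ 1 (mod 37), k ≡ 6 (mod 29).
963

Using the Chinese Remainder Theorem:
M = product of moduli = 1073
For equation 1: M_1 = 29, 29 ≡ 29 (mod 37), inverse of 29 mod 37 is 23 (check: 29 × 23 = 667 ≡ 1 (mod 37))
For equation 2: M_2 = 37, 37 ≡ 8 (mod 29), inverse of 37 mod 29 is 11 (check: 8 × 11 = 88 ≡ 1 (mod 29))
Combine: k ≡ Σ r_i×M_i×(M_i⁻¹ mod m_i) = 1×29×23 + 6×37×11 = 667 + 2442 = 3109
3109 mod 1073 = 963
k ≡ 963 (mod 1073)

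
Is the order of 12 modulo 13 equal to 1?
No, the actual order is 2, not 1.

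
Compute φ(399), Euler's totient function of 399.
216

Prime factorization: 399 = 3 × 7 × 19
Using the formula φ(n) = n × Π(1 - 1/p) for each prime factor p:
φ(399) = 399 × (1 - 1/3) × (1 - 1/7) × (1 - 1/19)
φ(399) = 216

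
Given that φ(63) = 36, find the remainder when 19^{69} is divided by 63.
By Euler: 19^{36} ≡ 1 (mod 63) since gcd(19, 63) = 1. 69 = 1×36 + 33. So 19^{69} ≡ 19^{33} ≡ 55 (mod 63)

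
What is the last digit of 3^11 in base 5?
Using Fermat: 3^{4} ≡ 1 (mod 5). 11 ≡ 3 (mod 4). So 3^{11} ≡ 3^{3} ≡ 2 (mod 5)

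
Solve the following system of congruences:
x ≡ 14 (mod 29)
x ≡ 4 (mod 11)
246

Using the Chinese Remainder Theorem:
M = product of moduli = 319
For equation 1: M_1 = 11, 11 ≡ 11 (mod 29), inverse of 11 mod 29 is 8 (check: 11 × 8 = 88 ≡ 1 (mod 29))
For equation 2: M_2 = 29, 29 ≡ 7 (mod 11), inverse of 29 mod 11 is 8 (check: 7 × 8 = 56 ≡ 1 (mod 11))
Combine: x ≡ Σ r_i×M_i×(M_i⁻¹ mod m_i) = 14×11×8 + 4×29×8 = 1232 + 928 = 2160
2160 mod 319 = 246
x ≡ 246 (mod 319)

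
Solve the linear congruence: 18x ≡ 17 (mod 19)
2

Since gcd(18, 19) = 1 divides 17, a solution exists.
Multiply both sides by the inverse of 18 mod 19:
  18^(-1) mod 19 = 18
  x ≡ 18 × 17 ≡ 306 ≡ 2 (mod 19)
Verification: 18 × 2 = 36 = 1 × 19 + 17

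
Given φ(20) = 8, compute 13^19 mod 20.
By Euler: 13^{8} ≡ 1 (mod 20) since gcd(13, 20) = 1. 19 = 2×8 + 3. So 13^{19} ≡ 13^{3} ≡ 17 (mod 20)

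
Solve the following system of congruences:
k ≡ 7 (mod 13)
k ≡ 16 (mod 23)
85

Using the Chinese Remainder Theorem:
M = product of moduli = 299
For equation 1: M_1 = 23, 23 ≡ 10 (mod 13), inverse of 23 mod 13 is 4 (check: 10 × 4 = 40 ≡ 1 (mod 13))
For equation 2: M_2 = 13, 13 ≡ 13 (mod 23), inverse of 13 mod 23 is 16 (check: 13 × 16 = 208 ≡ 1 (mod 23))
Combine: k ≡ Σ r_i×M_i×(M_i⁻¹ mod m_i) = 7×23×4 + 16×13×16 = 644 + 3328 = 3972
3972 mod 299 = 85
k ≡ 85 (mod 299)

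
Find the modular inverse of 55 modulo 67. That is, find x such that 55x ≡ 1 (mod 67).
39

Using Extended Euclidean Algorithm:
gcd(55, 67) = 1
Bezout coefficients: 55 × -28 + 67 × 23 = 1
So 55 × -28 ≡ 1 (mod 67)
The inverse is -28 mod 67 = 39
Verification: 55 × 39 = 2145 = 32 × 67 + 1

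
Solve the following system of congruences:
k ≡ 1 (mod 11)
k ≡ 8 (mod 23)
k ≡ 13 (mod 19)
3642

Using the Chinese Remainder Theorem:
M = product of moduli = 4807
For equation 1: M_1 = 437, 437 ≡ 8 (mod 11), inverse of 437 mod 11 is 7 (check: 8 × 7 = 56 ≡ 1 (mod 11))
For equation 2: M_2 = 209, 209 ≡ 2 (mod 23), inverse of 209 mod 23 is 12 (check: 2 × 12 = 24 ≡ 1 (mod 23))
For equation 3: M_3 = 253, 253 ≡ 6 (mod 19), inverse of 253 mod 19 is 16 (check: 6 × 16 = 96 ≡ 1 (mod 19))
Combine: k ≡ Σ r_i×M_i×(M_i⁻¹ mod m_i) = 1×437×7 + 8×209×12 + 13×253×16 = 3059 + 20064 + 52624 = 75747
75747 mod 4807 = 3642
k ≡ 3642 (mod 4807)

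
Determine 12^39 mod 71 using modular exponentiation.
Using repeated squaring. 39 = 32 + 4 + 2 + 1 (binary 100111). Repeated squaring mod 71: 12^1 ≡ 12; 12^2 ≡ 12² = 144 ≡ 2; 12^4 ≡ 2² = 4 ≡ 4; 12^8 ≡ 4² = 16 ≡ 16; 12^16 ≡ 16² = 256 ≡ 43; 12^32 ≡ 43² = 1849 ≡ 3. Multiply: 12^39 = 12^32 × 12^4 × 12^2 × 12^1 ≡ 3 × 4 × 2 × 12 (mod 71): 3 × 4 = 12 ≡ 12; 12 × 2 = 24 ≡ 24; 24 × 12 = 288 ≡ 4. So 12^39 ≡ 4 (mod 71).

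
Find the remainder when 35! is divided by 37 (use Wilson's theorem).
(36)! = (35)! × (36) ≡ -1 (mod 37). So (35)! ≡ -1 × (36)^(-1) ≡ (-1)×(-1) = 1 (mod 37)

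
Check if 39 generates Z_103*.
p - 1 = 102 has prime divisors 2, 3, 17. Check 39^(102/q) mod 103 for each: 39^(102/2) = 39^51 ≡ 102, 39^(102/3) = 39^34 ≡ 1, 39^(102/17) = 39^6 ≡ 81 (mod 103). Since 39^34 ≡ 1 (mod 103), the order of 39 divides 34 (in fact the order is 34) ≠ 102, so it is not a primitive root.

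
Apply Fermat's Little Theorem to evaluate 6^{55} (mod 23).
1

By Fermat's Little Theorem, a^(p-1) ≡ 1 (mod p) for prime p and gcd(a, p) = 1
Here p = 23, so 6^22 ≡ 1 (mod 23)
We can reduce the exponent: 55 mod 22 = 11
So 6^55 ≡ 6^11 (mod 23)
Computing: 6^11 mod 23 = 1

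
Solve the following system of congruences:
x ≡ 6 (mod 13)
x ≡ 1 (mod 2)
19

Using the Chinese Remainder Theorem:
M = product of moduli = 26
For equation 1: M_1 = 2, 2 ≡ 2 (mod 13), inverse of 2 mod 13 is 7 (check: 2 × 7 = 14 ≡ 1 (mod 13))
For equation 2: M_2 = 13, 13 ≡ 1 (mod 2), inverse of 13 mod 2 is 1 (check: 1 × 1 = 1 ≡ 1 (mod 2))
Combine: x ≡ Σ r_i×M_i×(M_i⁻¹ mod m_i) = 6×2×7 + 1×13×1 = 84 + 13 = 97
97 mod 26 = 19
x ≡ 19 (mod 26)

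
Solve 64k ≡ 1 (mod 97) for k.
47

Using Extended Euclidean Algorithm:
gcd(64, 97) = 1
Bezout coefficients: 64 × 47 + 97 × -31 = 1
So 64 × 47 ≡ 1 (mod 97)
The inverse is 47 mod 97 = 47
Verification: 64 × 47 = 3008 = 31 × 97 + 1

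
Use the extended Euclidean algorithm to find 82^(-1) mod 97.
Extended GCD: 82(-13) + 97(11) = 1. So 82^(-1) ≡ 84 ≡ 84 (mod 97). Verify: 82 × 84 = 6888 ≡ 1 (mod 97)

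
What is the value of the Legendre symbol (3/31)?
(3/31) = 3^{15} mod 31 = -1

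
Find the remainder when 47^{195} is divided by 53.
By Fermat: 47^{52} ≡ 1 (mod 53). 195 = 3×52 + 39. So 47^{195} ≡ 47^{39} ≡ 1 (mod 53)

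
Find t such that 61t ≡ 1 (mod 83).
61^(-1) ≡ 49 (mod 83). Verification: 61 × 49 = 2989 ≡ 1 (mod 83)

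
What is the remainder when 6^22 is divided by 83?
Using repeated squaring. 22 = 16 + 4 + 2 (binary 10110). Repeated squaring mod 83: 6^1 ≡ 6; 6^2 ≡ 6² = 36 ≡ 36; 6^4 ≡ 36² = 1296 ≡ 51; 6^8 ≡ 51² = 2601 ≡ 28; 6^16 ≡ 28² = 784 ≡ 37. Multiply: 6^22 = 6^16 × 6^4 × 6^2 ≡ 37 × 51 × 36 (mod 83): 37 × 51 = 1887 ≡ 61; 61 × 36 = 2196 ≡ 38. So 6^22 ≡ 38 (mod 83).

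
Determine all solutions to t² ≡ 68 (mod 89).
The square roots of 68 mod 89 are 35 and 54. Verify: 35² = 1225 ≡ 68 (mod 89)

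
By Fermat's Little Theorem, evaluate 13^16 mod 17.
By Fermat's Little Theorem, 13^{16} ≡ 1 (mod 17) since 17 is prime and gcd(13, 17) = 1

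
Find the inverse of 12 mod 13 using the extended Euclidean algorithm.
Extended GCD: 12(-1) + 13(1) = 1. So 12^(-1) ≡ 12 ≡ 12 (mod 13). Verify: 12 × 12 = 144 ≡ 1 (mod 13)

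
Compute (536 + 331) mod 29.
26

(536 + 331) = 867
867 mod 29 = 26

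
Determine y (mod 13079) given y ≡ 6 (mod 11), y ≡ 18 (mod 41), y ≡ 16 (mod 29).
6947

Using the Chinese Remainder Theorem:
M = product of moduli = 13079
For equation 1: M_1 = 1189, 1189 ≡ 1 (mod 11), inverse of 1189 mod 11 is 1 (check: 1 × 1 = 1 ≡ 1 (mod 11))
For equation 2: M_2 = 319, 319 ≡ 32 (mod 41), inverse of 319 mod 41 is 9 (check: 32 × 9 = 288 ≡ 1 (mod 41))
For equation 3: M_3 = 451, 451 ≡ 16 (mod 29), inverse of 451 mod 29 is 20 (check: 16 × 20 = 320 ≡ 1 (mod 29))
Combine: y ≡ Σ r_i×M_i×(M_i⁻¹ mod m_i) = 6×1189×1 + 18×319×9 + 16×451×20 = 7134 + 51678 + 144320 = 203132
203132 mod 13079 = 6947
y ≡ 6947 (mod 13079)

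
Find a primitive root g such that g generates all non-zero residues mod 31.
p - 1 = 30 has prime divisors 2, 3, 5. h is a primitive root mod 31 iff h^(30/q) ≢ 1 (mod 31) for each such q.
h = 2: 2^15 ≡ 1, 2^10 ≡ 1, 2^6 ≡ 2 (mod 31); 2^15 ≡ 1, so not a primitive root.
h = 3: 3^15 ≡ 30, 3^10 ≡ 25, 3^6 ≡ 16 (mod 31); none is 1, so 3 has order 30 and is a primitive root.
The smallest primitive root mod 31 is g = 3.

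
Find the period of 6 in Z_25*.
Powers of 6 mod 25: 6^1≡6, 6^2≡11, 6^3≡16, 6^4≡21, 6^5≡1. Order = 5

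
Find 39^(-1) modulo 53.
34

Using Extended Euclidean Algorithm:
gcd(39, 53) = 1
Bezout coefficients: 39 × -19 + 53 × 14 = 1
So 39 × -19 ≡ 1 (mod 53)
The inverse is -19 mod 53 = 34
Verification: 39 × 34 = 1326 = 25 × 53 + 1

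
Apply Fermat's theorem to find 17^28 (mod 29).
By Fermat's Little Theorem, 17^{28} ≡ 1 (mod 29) since 29 is prime and gcd(17, 29) = 1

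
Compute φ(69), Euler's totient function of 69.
44

Prime factorization: 69 = 3 × 23
Using the formula φ(n) = n × Π(1 - 1/p) for each prime factor p:
φ(69) = 69 × (1 - 1/3) × (1 - 1/23)
φ(69) = 44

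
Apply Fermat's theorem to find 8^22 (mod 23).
By Fermat's Little Theorem, 8^{22} ≡ 1 (mod 23) since 23 is prime and gcd(8, 23) = 1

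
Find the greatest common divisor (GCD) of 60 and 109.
1

Using the Euclidean algorithm:
60 = 0 × 109 + 60
109 = 1 × 60 + 49
60 = 1 × 49 + 11
49 = 4 × 11 + 5
11 = 2 × 5 + 1
5 = 5 × 1 + 0

GCD(60, 109) = 1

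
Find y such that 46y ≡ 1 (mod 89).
46^(-1) ≡ 60 (mod 89). Verification: 46 × 60 = 2760 ≡ 1 (mod 89)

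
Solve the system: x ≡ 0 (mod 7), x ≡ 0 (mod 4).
M = 7 × 4 = 28. M₁ = 4, y₁ ≡ 2 (mod 7). M₂ = 7, y₂ ≡ 3 (mod 4). x = 0×4×2 + 0×7×3 ≡ 0 (mod 28)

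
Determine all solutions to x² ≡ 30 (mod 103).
The square roots of 30 mod 103 are 66 and 37. Verify: 66² = 4356 ≡ 30 (mod 103)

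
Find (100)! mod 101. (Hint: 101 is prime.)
By Wilson's theorem, (100)! ≡ -1 ≡ 100 (mod 101)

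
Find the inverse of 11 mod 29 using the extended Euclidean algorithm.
Extended GCD: 11(8) + 29(-3) = 1. So 11^(-1) ≡ 8 ≡ 8 (mod 29). Verify: 11 × 8 = 88 ≡ 1 (mod 29)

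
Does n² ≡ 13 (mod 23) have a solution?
By Euler's criterion: 13^{11} ≡ 1 (mod 23). Since this equals 1, 13 is a QR.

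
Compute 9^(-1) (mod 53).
6

Using Extended Euclidean Algorithm:
gcd(9, 53) = 1
Bezout coefficients: 9 × 6 + 53 × -1 = 1
So 9 × 6 ≡ 1 (mod 53)
The inverse is 6 mod 53 = 6
Verification: 9 × 6 = 54 = 1 × 53 + 1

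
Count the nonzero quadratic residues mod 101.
For prime 101, there are (p-1)/2 = (101-1)/2 = 50 quadratic residues (excluding 0).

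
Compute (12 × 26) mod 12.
0

(12 × 26) = 312
312 mod 12 = 0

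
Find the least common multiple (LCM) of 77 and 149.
11473

First find GCD(77, 149) using the Euclidean algorithm:
77 = 0 × 149 + 77
149 = 1 × 77 + 72
77 = 1 × 72 + 5
72 = 14 × 5 + 2
5 = 2 × 2 + 1
2 = 2 × 1 + 0
GCD(77, 149) = 1

LCM formula: LCM(a, b) = (a × b) / GCD(a, b)
LCM(77, 149) = (77 × 149) / 1
LCM(77, 149) = 11473 / 1
LCM(77, 149) = 11473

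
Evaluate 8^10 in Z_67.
10 = 8 + 2 (binary 1010). Repeated squaring mod 67: 8^1 ≡ 8; 8^2 ≡ 8² = 64 ≡ 64; 8^4 ≡ 64² = 4096 ≡ 9; 8^8 ≡ 9² = 81 ≡ 14. Multiply: 8^10 = 8^8 × 8^2 ≡ 14 × 64 (mod 67): 14 × 64 = 896 ≡ 25. So 8^10 ≡ 25 (mod 67).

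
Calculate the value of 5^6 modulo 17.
6 = 4 + 2 (binary 110). Repeated squaring mod 17: 5^1 ≡ 5; 5^2 ≡ 5² = 25 ≡ 8; 5^4 ≡ 8² = 64 ≡ 13. Multiply: 5^6 = 5^4 × 5^2 ≡ 13 × 8 (mod 17): 13 × 8 = 104 ≡ 2. So 5^6 ≡ 2 (mod 17).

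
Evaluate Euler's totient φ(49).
42

Prime factorization: 49 = 7^2
Using the formula φ(n) = n × Π(1 - 1/p) for each prime factor p:
φ(49) = 49 × (1 - 1/7)
φ(49) = 42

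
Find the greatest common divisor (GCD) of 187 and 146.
1

Using the Euclidean algorithm:
187 = 1 × 146 + 41
146 = 3 × 41 + 23
41 = 1 × 23 + 18
23 = 1 × 18 + 5
18 = 3 × 5 + 3
5 = 1 × 3 + 2
3 = 1 × 2 + 1
2 = 2 × 1 + 0

GCD(187, 146) = 1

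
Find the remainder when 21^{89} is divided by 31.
By Fermat: 21^{30} ≡ 1 (mod 31). 89 = 2×30 + 29. So 21^{89} ≡ 21^{29} ≡ 3 (mod 31)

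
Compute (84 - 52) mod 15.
2

(84 - 52) = 32
32 mod 15 = 2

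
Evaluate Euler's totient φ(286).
120

Prime factorization: 286 = 2 × 11 × 13
Using the formula φ(n) = n × Π(1 - 1/p) for each prime factor p:
φ(286) = 286 × (1 - 1/2) × (1 - 1/11) × (1 - 1/13)
φ(286) = 120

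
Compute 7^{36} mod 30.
1

Using successive squaring:
Binary expansion of 36: 100100
Powers of 7 mod 30 (each is the square of the previous):
  7^1 ≡ 7 (mod 30)
  7^2 ≡ 7² = 49 ≡ 19 (mod 30)
  7^4 ≡ 19² = 361 ≡ 1 (mod 30)
  7^8 ≡ 1² = 1 ≡ 1 (mod 30)
  7^16 ≡ 1² = 1 ≡ 1 (mod 30)
  7^32 ≡ 1² = 1 ≡ 1 (mod 30)
36 = 32 + 4, so 7^36 = 7^32 × 7^4 ≡ 1 × 1 (mod 30)
Multiplying step by step:
  1 × 1 = 1 ≡ 1 (mod 30)
Result: 7^36 ≡ 1 (mod 30)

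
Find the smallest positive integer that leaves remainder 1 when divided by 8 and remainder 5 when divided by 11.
M = 8 × 11 = 88. M₁ = 11, y₁ ≡ 3 (mod 8). M₂ = 8, y₂ ≡ 7 (mod 11). t = 1×11×3 + 5×8×7 ≡ 49 (mod 88). The smallest positive such number is 49.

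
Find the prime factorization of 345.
3 × 5 × 23

Divide by primes starting from smallest:
345 ÷ 3 = 115
115 ÷ 5 = 23
23 ÷ 23 = 1

345 = 3 × 5 × 23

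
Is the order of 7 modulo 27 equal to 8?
No, the actual order is 9, not 8.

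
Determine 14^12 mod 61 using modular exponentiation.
Using repeated squaring. 12 = 8 + 4 (binary 1100). Repeated squaring mod 61: 14^1 ≡ 14; 14^2 ≡ 14² = 196 ≡ 13; 14^4 ≡ 13² = 169 ≡ 47; 14^8 ≡ 47² = 2209 ≡ 13. Multiply: 14^12 = 14^8 × 14^4 ≡ 13 × 47 (mod 61): 13 × 47 = 611 ≡ 1. So 14^12 ≡ 1 (mod 61).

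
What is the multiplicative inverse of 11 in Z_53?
11^(-1) ≡ 29 (mod 53). Verification: 11 × 29 = 319 ≡ 1 (mod 53)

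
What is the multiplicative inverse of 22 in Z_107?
22^(-1) ≡ 73 (mod 107). Verification: 22 × 73 = 1606 ≡ 1 (mod 107)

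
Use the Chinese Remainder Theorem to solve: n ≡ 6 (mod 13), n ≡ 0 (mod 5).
45

Using the Chinese Remainder Theorem:
M = product of moduli = 65
For equation 1: M_1 = 5, 5 ≡ 5 (mod 13), inverse of 5 mod 13 is 8 (check: 5 × 8 = 40 ≡ 1 (mod 13))
For equation 2: M_2 = 13, 13 ≡ 3 (mod 5), inverse of 13 mod 5 is 2 (check: 3 × 2 = 6 ≡ 1 (mod 5))
Combine: n ≡ Σ r_i×M_i×(M_i⁻¹ mod m_i) = 6×5×8 + 0×13×2 = 240 + 0 = 240
240 mod 65 = 45
n ≡ 45 (mod 65)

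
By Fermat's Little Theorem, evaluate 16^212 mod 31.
By Fermat: 16^{30} ≡ 1 (mod 31). 212 ≡ 2 (mod 30). So 16^{212} ≡ 16^{2} ≡ 8 (mod 31)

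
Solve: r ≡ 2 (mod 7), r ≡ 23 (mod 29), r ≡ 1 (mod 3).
M = 7 × 29 × 3 = 609. M₁ = 87, y₁ ≡ 5 (mod 7). M₂ = 21, y₂ ≡ 18 (mod 29). M₃ = 203, y₃ ≡ 2 (mod 3). r = 2×87×5 + 23×21×18 + 1×203×2 ≡ 226 (mod 609)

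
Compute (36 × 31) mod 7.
3

(36 × 31) = 1116
1116 mod 7 = 3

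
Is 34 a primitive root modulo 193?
p - 1 = 192 has prime divisors 2, 3. Check 34^(192/q) mod 193 for each: 34^(192/2) = 34^96 ≡ 192, 34^(192/3) = 34^64 ≡ 108 (mod 193). None of these is 1, so 34 has order 192 = φ(193), so it is a primitive root mod 193.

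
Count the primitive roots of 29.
12

The number of primitive roots modulo p is φ(p-1) = φ(28)
φ(28) = 12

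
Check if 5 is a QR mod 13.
By Euler's criterion: 5^{6} ≡ 12 (mod 13). Since this equals -1 (≡ 12), 5 is not a QR.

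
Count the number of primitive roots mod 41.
Number of primitive roots mod 41 = φ(40) = 16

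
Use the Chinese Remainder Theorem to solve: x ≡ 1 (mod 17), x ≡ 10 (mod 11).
120

Using the Chinese Remainder Theorem:
M = product of moduli = 187
For equation 1: M_1 = 11, 11 ≡ 11 (mod 17), inverse of 11 mod 17 is 14 (check: 11 × 14 = 154 ≡ 1 (mod 17))
For equation 2: M_2 = 17, 17 ≡ 6 (mod 11), inverse of 17 mod 11 is 2 (check: 6 × 2 = 12 ≡ 1 (mod 11))
Combine: x ≡ Σ r_i×M_i×(M_i⁻¹ mod m_i) = 1×11×14 + 10×17×2 = 154 + 340 = 494
494 mod 187 = 120
x ≡ 120 (mod 187)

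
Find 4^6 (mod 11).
6 = 4 + 2 (binary 110). Repeated squaring mod 11: 4^1 ≡ 4; 4^2 ≡ 4² = 16 ≡ 5; 4^4 ≡ 5² = 25 ≡ 3. Multiply: 4^6 = 4^4 × 4^2 ≡ 3 × 5 (mod 11): 3 × 5 = 15 ≡ 4. So 4^6 ≡ 4 (mod 11).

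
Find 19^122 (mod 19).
Using repeated squaring. 19 ≡ 0 (mod 19). 122 = 64 + 32 + 16 + 8 + 2 (binary 1111010). Repeated squaring mod 19: 0^1 ≡ 0; 0^2 ≡ 0² = 0 ≡ 0; 0^4 ≡ 0² = 0 ≡ 0; 0^8 ≡ 0² = 0 ≡ 0; 0^16 ≡ 0² = 0 ≡ 0; 0^32 ≡ 0² = 0 ≡ 0; 0^64 ≡ 0² = 0 ≡ 0. Multiply: 19^122 ≡ 0^64 × 0^32 × 0^16 × 0^8 × 0^2 ≡ 0 × 0 × 0 × 0 × 0 (mod 19): 0 × 0 = 0 ≡ 0; 0 × 0 = 0 ≡ 0; 0 × 0 = 0 ≡ 0; 0 × 0 = 0 ≡ 0. So 19^122 ≡ 0 (mod 19).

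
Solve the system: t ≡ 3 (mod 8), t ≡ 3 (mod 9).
M = 8 × 9 = 72. M₁ = 9, y₁ ≡ 1 (mod 8). M₂ = 8, y₂ ≡ 8 (mod 9). t = 3×9×1 + 3×8×8 ≡ 3 (mod 72)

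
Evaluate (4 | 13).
(4/13) = 4^{6} mod 13 = 1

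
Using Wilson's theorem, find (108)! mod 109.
By Wilson's theorem, (108)! ≡ -1 ≡ 108 (mod 109)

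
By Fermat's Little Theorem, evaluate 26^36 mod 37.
By Fermat's Little Theorem, 26^{36} ≡ 1 (mod 37) since 37 is prime and gcd(26, 37) = 1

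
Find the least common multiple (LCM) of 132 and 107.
14124

First find GCD(132, 107) using the Euclidean algorithm:
132 = 1 × 107 + 25
107 = 4 × 25 + 7
25 = 3 × 7 + 4
7 = 1 × 4 + 3
4 = 1 × 3 + 1
3 = 3 × 1 + 0
GCD(132, 107) = 1

LCM formula: LCM(a, b) = (a × b) / GCD(a, b)
LCM(132, 107) = (132 × 107) / 1
LCM(132, 107) = 14124 / 1
LCM(132, 107) = 14124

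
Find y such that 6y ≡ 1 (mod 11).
6^(-1) ≡ 2 (mod 11). Verification: 6 × 2 = 12 ≡ 1 (mod 11)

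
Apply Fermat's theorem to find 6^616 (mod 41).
By Fermat: 6^{40} ≡ 1 (mod 41). 616 ≡ 16 (mod 40). So 6^{616} ≡ 6^{16} ≡ 18 (mod 41)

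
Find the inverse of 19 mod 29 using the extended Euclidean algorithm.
Extended GCD: 19(-3) + 29(2) = 1. So 19^(-1) ≡ 26 ≡ 26 (mod 29). Verify: 19 × 26 = 494 ≡ 1 (mod 29)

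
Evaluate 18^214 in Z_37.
Using Fermat: 18^{36} ≡ 1 (mod 37). 214 ≡ 34 (mod 36). So 18^{214} ≡ 18^{34} ≡ 4 (mod 37)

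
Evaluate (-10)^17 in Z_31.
Using repeated squaring. (-10) ≡ 21 (mod 31). 17 = 16 + 1 (binary 10001). Repeated squaring mod 31: 21^1 ≡ 21; 21^2 ≡ 21² = 441 ≡ 7; 21^4 ≡ 7² = 49 ≡ 18; 21^8 ≡ 18² = 324 ≡ 14; 21^16 ≡ 14² = 196 ≡ 10. Multiply: (-10)^17 ≡ 21^16 × 21^1 ≡ 10 × 21 (mod 31): 10 × 21 = 210 ≡ 24. So (-10)^17 ≡ 24 (mod 31).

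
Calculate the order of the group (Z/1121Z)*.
1044

Prime factorization: 1121 = 19 × 59
Using the formula φ(n) = n × Π(1 - 1/p) for each prime factor p:
φ(1121) = 1121 × (1 - 1/19) × (1 - 1/59)
φ(1121) = 1044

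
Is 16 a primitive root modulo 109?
No

To verify, check if 16^(108/q) ≢ 1 (mod 109) for each prime divisor q of 108
Divisors of 108 = 108: [1, 2, 3, 4, 6, 9, 12, 18, 27, 36, 54, 108]
  16^(108/2) = 16^54 ≡ 1 (mod 109)
  16^(108/3) = 16^36 ≡ 1 (mod 109)
Conclusion: 16 is not a primitive root modulo 109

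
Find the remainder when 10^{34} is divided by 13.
By Fermat: 10^{12} ≡ 1 (mod 13). 34 = 2×12 + 10. So 10^{34} ≡ 10^{10} ≡ 3 (mod 13)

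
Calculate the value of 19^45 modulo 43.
Using Fermat: 19^{42} ≡ 1 (mod 43). 45 ≡ 3 (mod 42). So 19^{45} ≡ 19^{3} ≡ 22 (mod 43)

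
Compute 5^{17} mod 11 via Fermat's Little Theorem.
3

By Fermat's Little Theorem, a^(p-1) ≡ 1 (mod p) for prime p and gcd(a, p) = 1
Here p = 11, so 5^10 ≡ 1 (mod 11)
We can reduce the exponent: 17 mod 10 = 7
So 5^17 ≡ 5^7 (mod 11)
Computing: 5^7 mod 11 = 3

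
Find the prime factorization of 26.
2 × 13

Divide by primes starting from smallest:
26 ÷ 2 = 13
13 ÷ 13 = 1

26 = 2 × 13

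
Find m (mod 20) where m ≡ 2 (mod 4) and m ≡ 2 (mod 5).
M = 4 × 5 = 20. M₁ = 5, y₁ ≡ 1 (mod 4). M₂ = 4, y₂ ≡ 4 (mod 5). m = 2×5×1 + 2×4×4 ≡ 2 (mod 20)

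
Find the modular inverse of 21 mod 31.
21^(-1) ≡ 3 (mod 31). Verification: 21 × 3 = 63 ≡ 1 (mod 31)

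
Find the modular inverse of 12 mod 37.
12^(-1) ≡ 34 (mod 37). Verification: 12 × 34 = 408 ≡ 1 (mod 37)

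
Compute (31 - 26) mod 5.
0

(31 - 26) = 5
5 mod 5 = 0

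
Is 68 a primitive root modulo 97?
Yes

To verify, check if 68^(96/q) ≢ 1 (mod 97) for each prime divisor q of 96
Divisors of 96 = 96: [1, 2, 3, 4, 6, 8, 12, 16, 24, 32, 48, 96]
  68^(96/2) = 68^48 ≡ 96 (mod 97)
  68^(96/3) = 68^32 ≡ 35 (mod 97)
Conclusion: 68 is a primitive root modulo 97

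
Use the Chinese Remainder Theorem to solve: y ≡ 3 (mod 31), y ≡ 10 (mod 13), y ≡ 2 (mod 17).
3351

Using the Chinese Remainder Theorem:
M = product of moduli = 6851
For equation 1: M_1 = 221, 221 ≡ 4 (mod 31), inverse of 221 mod 31 is 8 (check: 4 × 8 = 32 ≡ 1 (mod 31))
For equation 2: M_2 = 527, 527 ≡ 7 (mod 13), inverse of 527 mod 13 is 2 (check: 7 × 2 = 14 ≡ 1 (mod 13))
For equation 3: M_3 = 403, 403 ≡ 12 (mod 17), inverse of 403 mod 17 is 10 (check: 12 × 10 = 120 ≡ 1 (mod 17))
Combine: y ≡ Σ r_i×M_i×(M_i⁻¹ mod m_i) = 3×221×8 + 10×527×2 + 2×403×10 = 5304 + 10540 + 8060 = 23904
23904 mod 6851 = 3351
y ≡ 3351 (mod 6851)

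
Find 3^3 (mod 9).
3 = 2 + 1 (binary 11). Repeated squaring mod 9: 3^1 ≡ 3; 3^2 ≡ 3² = 9 ≡ 0. Multiply: 3^3 = 3^2 × 3^1 ≡ 0 × 3 (mod 9): 0 × 3 = 0 ≡ 0. So 3^3 ≡ 0 (mod 9).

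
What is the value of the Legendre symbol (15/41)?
(15/41) = 15^{20} mod 41 = -1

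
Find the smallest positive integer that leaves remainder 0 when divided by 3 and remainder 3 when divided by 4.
M = 3 × 4 = 12. M₁ = 4, y₁ ≡ 1 (mod 3). M₂ = 3, y₂ ≡ 3 (mod 4). n = 0×4×1 + 3×3×3 ≡ 3 (mod 12). The smallest positive such number is 3.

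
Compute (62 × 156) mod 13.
0

(62 × 156) = 9672
9672 mod 13 = 0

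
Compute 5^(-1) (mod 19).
4

Using Extended Euclidean Algorithm:
gcd(5, 19) = 1
Bezout coefficients: 5 × 4 + 19 × -1 = 1
So 5 × 4 ≡ 1 (mod 19)
The inverse is 4 mod 19 = 4
Verification: 5 × 4 = 20 = 1 × 19 + 1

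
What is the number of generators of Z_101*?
Number of primitive roots mod 101 = φ(100) = 40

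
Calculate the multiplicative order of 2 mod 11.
Powers of 2 mod 11: 2^1≡2, 2^2≡4, 2^3≡8, 2^4≡5, 2^5≡10, 2^6≡9, 2^7≡7, 2^8≡3, 2^9≡6, 2^10≡1. Order = 10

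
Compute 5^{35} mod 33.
23

Using successive squaring:
Binary expansion of 35: 100011
Powers of 5 mod 33 (each is the square of the previous):
  5^1 ≡ 5 (mod 33)
  5^2 ≡ 5² = 25 ≡ 25 (mod 33)
  5^4 ≡ 25² = 625 ≡ 31 (mod 33)
  5^8 ≡ 31² = 961 ≡ 4 (mod 33)
  5^16 ≡ 4² = 16 ≡ 16 (mod 33)
  5^32 ≡ 16² = 256 ≡ 25 (mod 33)
35 = 32 + 2 + 1, so 5^35 = 5^32 × 5^2 × 5^1 ≡ 25 × 25 × 5 (mod 33)
Multiplying step by step:
  25 × 25 = 625 ≡ 31 (mod 33)
  31 × 5 = 155 ≡ 23 (mod 33)
Result: 5^35 ≡ 23 (mod 33)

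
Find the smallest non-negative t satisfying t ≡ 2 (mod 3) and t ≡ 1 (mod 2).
M = 3 × 2 = 6. M₁ = 2, y₁ ≡ 2 (mod 3). M₂ = 3, y₂ ≡ 1 (mod 2). t = 2×2×2 + 1×3×1 ≡ 5 (mod 6)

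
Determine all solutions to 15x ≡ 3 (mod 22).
9

Since gcd(15, 22) = 1 divides 3, a solution exists.
Multiply both sides by the inverse of 15 mod 22:
  15^(-1) mod 22 = 3
  x ≡ 3 × 3 ≡ 9 ≡ 9 (mod 22)
Verification: 15 × 9 = 135 = 6 × 22 + 3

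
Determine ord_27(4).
Powers of 4 mod 27: 4^1≡4, 4^2≡16, 4^3≡10, 4^4≡13, 4^5≡25, 4^6≡19, 4^7≡22, 4^8≡7, 4^9≡1. Order = 9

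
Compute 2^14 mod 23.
Using repeated squaring. 14 = 8 + 4 + 2 (binary 1110). Repeated squaring mod 23: 2^1 ≡ 2; 2^2 ≡ 2² = 4 ≡ 4; 2^4 ≡ 4² = 16 ≡ 16; 2^8 ≡ 16² = 256 ≡ 3. Multiply: 2^14 = 2^8 × 2^4 × 2^2 ≡ 3 × 16 × 4 (mod 23): 3 × 16 = 48 ≡ 2; 2 × 4 = 8 ≡ 8. So 2^14 ≡ 8 (mod 23).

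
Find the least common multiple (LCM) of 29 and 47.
1363

First find GCD(29, 47) using the Euclidean algorithm:
29 = 0 × 47 + 29
47 = 1 × 29 + 18
29 = 1 × 18 + 11
18 = 1 × 11 + 7
11 = 1 × 7 + 4
7 = 1 × 4 + 3
4 = 1 × 3 + 1
3 = 3 × 1 + 0
GCD(29, 47) = 1

LCM formula: LCM(a, b) = (a × b) / GCD(a, b)
LCM(29, 47) = (29 × 47) / 1
LCM(29, 47) = 1363 / 1
LCM(29, 47) = 1363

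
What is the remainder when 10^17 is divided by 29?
Using repeated squaring. 17 = 16 + 1 (binary 10001). Repeated squaring mod 29: 10^1 ≡ 10; 10^2 ≡ 10² = 100 ≡ 13; 10^4 ≡ 13² = 169 ≡ 24; 10^8 ≡ 24² = 576 ≡ 25; 10^16 ≡ 25² = 625 ≡ 16. Multiply: 10^17 = 10^16 × 10^1 ≡ 16 × 10 (mod 29): 16 × 10 = 160 ≡ 15. So 10^17 ≡ 15 (mod 29).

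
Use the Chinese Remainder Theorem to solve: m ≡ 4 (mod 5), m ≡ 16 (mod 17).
M = 5 × 17 = 85. M₁ = 17, y₁ ≡ 3 (mod 5). M₂ = 5, y₂ ≡ 7 (mod 17). m = 4×17×3 + 16×5×7 ≡ 84 (mod 85)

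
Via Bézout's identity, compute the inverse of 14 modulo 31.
Extended GCD: 14(-11) + 31(5) = 1. So 14^(-1) ≡ 20 ≡ 20 (mod 31). Verify: 14 × 20 = 280 ≡ 1 (mod 31)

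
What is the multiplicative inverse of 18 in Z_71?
18^(-1) ≡ 4 (mod 71). Verification: 18 × 4 = 72 ≡ 1 (mod 71)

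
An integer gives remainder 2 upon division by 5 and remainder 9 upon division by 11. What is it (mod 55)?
M = 5 × 11 = 55. M₁ = 11, y₁ ≡ 1 (mod 5). M₂ = 5, y₂ ≡ 9 (mod 11). t = 2×11×1 + 9×5×9 ≡ 42 (mod 55). The smallest positive such number is 42.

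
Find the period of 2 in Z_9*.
Powers of 2 mod 9: 2^1≡2, 2^2≡4, 2^3≡8, 2^4≡7, 2^5≡5, 2^6≡1. Order = 6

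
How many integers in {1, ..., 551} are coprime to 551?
504

Prime factorization: 551 = 19 × 29
Using the formula φ(n) = n × Π(1 - 1/p) for each prime factor p:
φ(551) = 551 × (1 - 1/19) × (1 - 1/29)
φ(551) = 504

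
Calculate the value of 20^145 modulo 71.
Using Fermat: 20^{70} ≡ 1 (mod 71). 145 ≡ 5 (mod 70). So 20^{145} ≡ 20^{5} ≡ 30 (mod 71)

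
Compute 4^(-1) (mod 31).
8

Using Extended Euclidean Algorithm:
gcd(4, 31) = 1
Bezout coefficients: 4 × 8 + 31 × -1 = 1
So 4 × 8 ≡ 1 (mod 31)
The inverse is 8 mod 31 = 8
Verification: 4 × 8 = 32 = 1 × 31 + 1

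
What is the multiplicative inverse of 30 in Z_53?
30^(-1) ≡ 23 (mod 53). Verification: 30 × 23 = 690 ≡ 1 (mod 53)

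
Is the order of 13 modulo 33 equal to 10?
Yes, ord_33(13) = 10.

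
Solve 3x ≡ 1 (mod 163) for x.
3^(-1) ≡ 109 (mod 163). Verification: 3 × 109 = 327 ≡ 1 (mod 163)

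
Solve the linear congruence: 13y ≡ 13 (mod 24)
1

Since gcd(13, 24) = 1 divides 13, a solution exists.
Multiply both sides by the inverse of 13 mod 24:
  13^(-1) mod 24 = 13
  x ≡ 13 × 13 ≡ 169 ≡ 1 (mod 24)
Verification: 13 × 1 = 13 = 0 × 24 + 13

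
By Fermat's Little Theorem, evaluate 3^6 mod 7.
By Fermat's Little Theorem, 3^{6} ≡ 1 (mod 7) since 7 is prime and gcd(3, 7) = 1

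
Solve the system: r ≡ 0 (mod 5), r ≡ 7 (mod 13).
M = 5 × 13 = 65. M₁ = 13, y₁ ≡ 2 (mod 5). M₂ = 5, y₂ ≡ 8 (mod 13). r = 0×13×2 + 7×5×8 ≡ 20 (mod 65)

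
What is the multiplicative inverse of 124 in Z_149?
124^(-1) ≡ 143 (mod 149). Verification: 124 × 143 = 17732 ≡ 1 (mod 149)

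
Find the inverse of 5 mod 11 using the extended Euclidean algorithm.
Extended GCD: 5(-2) + 11(1) = 1. So 5^(-1) ≡ 9 ≡ 9 (mod 11). Verify: 5 × 9 = 45 ≡ 1 (mod 11)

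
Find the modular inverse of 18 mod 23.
18^(-1) ≡ 9 (mod 23). Verification: 18 × 9 = 162 ≡ 1 (mod 23)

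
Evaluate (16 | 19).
(16/19) = 16^{9} mod 19 = 1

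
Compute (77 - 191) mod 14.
12

(77 - 191) = -114
-114 mod 14 = 12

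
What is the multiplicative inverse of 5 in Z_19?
4

Using Extended Euclidean Algorithm:
gcd(5, 19) = 1
Bezout coefficients: 5 × 4 + 19 × -1 = 1
So 5 × 4 ≡ 1 (mod 19)
The inverse is 4 mod 19 = 4
Verification: 5 × 4 = 20 = 1 × 19 + 1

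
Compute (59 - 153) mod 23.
21

(59 - 153) = -94
-94 mod 23 = 21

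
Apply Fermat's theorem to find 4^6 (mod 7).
By Fermat's Little Theorem, 4^{6} ≡ 1 (mod 7) since 7 is prime and gcd(4, 7) = 1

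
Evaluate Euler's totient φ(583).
520

Prime factorization: 583 = 11 × 53
Using the formula φ(n) = n × Π(1 - 1/p) for each prime factor p:
φ(583) = 583 × (1 - 1/11) × (1 - 1/53)
φ(583) = 520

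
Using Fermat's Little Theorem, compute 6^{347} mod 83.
24

By Fermat's Little Theorem, a^(p-1) ≡ 1 (mod p) for prime p and gcd(a, p) = 1
Here p = 83, so 6^82 ≡ 1 (mod 83)
We can reduce the exponent: 347 mod 82 = 19
So 6^347 ≡ 6^19 (mod 83)
Computing: 6^19 mod 83 = 24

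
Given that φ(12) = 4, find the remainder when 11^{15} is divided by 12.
By Euler: 11^{4} ≡ 1 (mod 12) since gcd(11, 12) = 1. 15 = 3×4 + 3. So 11^{15} ≡ 11^{3} ≡ 11 (mod 12)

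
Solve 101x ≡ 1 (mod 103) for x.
101^(-1) ≡ 51 (mod 103). Verification: 101 × 51 = 5151 ≡ 1 (mod 103)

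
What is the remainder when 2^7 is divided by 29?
7 = 4 + 2 + 1 (binary 111). Repeated squaring mod 29: 2^1 ≡ 2; 2^2 ≡ 2² = 4 ≡ 4; 2^4 ≡ 4² = 16 ≡ 16. Multiply: 2^7 = 2^4 × 2^2 × 2^1 ≡ 16 × 4 × 2 (mod 29): 16 × 4 = 64 ≡ 6; 6 × 2 = 12 ≡ 12. So 2^7 ≡ 12 (mod 29).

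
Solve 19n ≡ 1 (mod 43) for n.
34

Using Extended Euclidean Algorithm:
gcd(19, 43) = 1
Bezout coefficients: 19 × -9 + 43 × 4 = 1
So 19 × -9 ≡ 1 (mod 43)
The inverse is -9 mod 43 = 34
Verification: 19 × 34 = 646 = 15 × 43 + 1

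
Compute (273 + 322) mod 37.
3

(273 + 322) = 595
595 mod 37 = 3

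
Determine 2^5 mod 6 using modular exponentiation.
5 = 4 + 1 (binary 101). Repeated squaring mod 6: 2^1 ≡ 2; 2^2 ≡ 2² = 4 ≡ 4; 2^4 ≡ 4² = 16 ≡ 4. Multiply: 2^5 = 2^4 × 2^1 ≡ 4 × 2 (mod 6): 4 × 2 = 8 ≡ 2. So 2^5 ≡ 2 (mod 6).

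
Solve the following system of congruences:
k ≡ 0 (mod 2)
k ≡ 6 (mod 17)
6

Using the Chinese Remainder Theorem:
M = product of moduli = 34
For equation 1: M_1 = 17, 17 ≡ 1 (mod 2), inverse of 17 mod 2 is 1 (check: 1 × 1 = 1 ≡ 1 (mod 2))
For equation 2: M_2 = 2, 2 ≡ 2 (mod 17), inverse of 2 mod 17 is 9 (check: 2 × 9 = 18 ≡ 1 (mod 17))
Combine: k ≡ Σ r_i×M_i×(M_i⁻¹ mod m_i) = 0×17×1 + 6×2×9 = 0 + 108 = 108
108 mod 34 = 6
k ≡ 6 (mod 34)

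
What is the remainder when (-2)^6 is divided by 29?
(-2) ≡ 27 (mod 29). 6 = 4 + 2 (binary 110). Repeated squaring mod 29: 27^1 ≡ 27; 27^2 ≡ 27² = 729 ≡ 4; 27^4 ≡ 4² = 16 ≡ 16. Multiply: (-2)^6 ≡ 27^4 × 27^2 ≡ 16 × 4 (mod 29): 16 × 4 = 64 ≡ 6. So (-2)^6 ≡ 6 (mod 29).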